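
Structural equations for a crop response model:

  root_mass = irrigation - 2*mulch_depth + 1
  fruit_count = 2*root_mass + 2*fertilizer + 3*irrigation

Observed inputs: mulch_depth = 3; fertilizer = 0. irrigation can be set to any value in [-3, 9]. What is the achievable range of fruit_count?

Substituting into the root_mass equation gives root_mass = irrigation - 5.
Substituting into the fruit_count equation gives fruit_count = 5*irrigation - 10.
Linear in irrigation, so extremes are at the endpoints: irrigation = -3 gives fruit_count = -25; irrigation = 9 gives fruit_count = 35.

-25 to 35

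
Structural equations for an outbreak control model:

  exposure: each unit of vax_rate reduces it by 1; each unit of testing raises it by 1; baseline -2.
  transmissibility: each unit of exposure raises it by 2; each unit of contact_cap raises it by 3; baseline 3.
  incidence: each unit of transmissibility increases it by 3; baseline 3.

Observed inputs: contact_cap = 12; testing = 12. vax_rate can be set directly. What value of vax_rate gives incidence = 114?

vax_rate = 11

Substituting into the exposure equation gives exposure = -vax_rate + 10.
transmissibility becomes -2*vax_rate + 59.
incidence becomes -6*vax_rate + 180.
Solve -6*vax_rate + 180 = 114: vax_rate = (114 - 180) / -6 = 11.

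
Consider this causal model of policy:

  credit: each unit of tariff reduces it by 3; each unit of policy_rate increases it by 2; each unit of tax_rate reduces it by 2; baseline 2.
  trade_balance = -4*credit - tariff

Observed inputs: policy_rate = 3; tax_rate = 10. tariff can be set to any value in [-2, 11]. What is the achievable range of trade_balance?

26 to 169

Substituting into the credit equation gives credit = -3*tariff - 12.
So trade_balance = 11*tariff + 48.
Linear in tariff, so extremes are at the endpoints: tariff = -2 gives trade_balance = 26; tariff = 11 gives trade_balance = 169.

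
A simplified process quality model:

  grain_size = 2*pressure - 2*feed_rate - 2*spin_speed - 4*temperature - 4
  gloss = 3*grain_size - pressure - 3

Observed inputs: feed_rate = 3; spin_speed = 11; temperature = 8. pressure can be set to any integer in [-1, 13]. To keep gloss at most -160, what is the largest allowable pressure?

pressure = 7

Substituting into the grain_size equation gives grain_size = 2*pressure - 64.
This gives gloss = 5*pressure - 195.
Require 5*pressure - 195 ≤ -160, so pressure ≤ 7.
The largest integer in [-1, 13] satisfying this is 7.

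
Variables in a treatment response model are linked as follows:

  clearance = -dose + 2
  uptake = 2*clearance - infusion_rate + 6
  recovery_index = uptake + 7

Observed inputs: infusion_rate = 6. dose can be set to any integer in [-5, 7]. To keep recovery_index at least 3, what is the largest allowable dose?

dose = 4

Substituting into the uptake equation gives uptake = -2*dose + 4.
This gives recovery_index = -2*dose + 11.
Require -2*dose + 11 ≥ 3, so dose ≤ 4.
The largest integer in [-5, 7] satisfying this is 4.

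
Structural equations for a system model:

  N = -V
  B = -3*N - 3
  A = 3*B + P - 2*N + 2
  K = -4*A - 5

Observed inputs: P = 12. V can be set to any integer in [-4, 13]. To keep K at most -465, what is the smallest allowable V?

V = 10

Substituting into the B equation gives B = 3*V - 3.
Substituting into the A equation gives A = 11*V + 5.
K becomes -44*V - 25.
Require -44*V - 25 ≤ -465, so V ≥ 10.
The smallest integer in [-4, 13] satisfying this is 10.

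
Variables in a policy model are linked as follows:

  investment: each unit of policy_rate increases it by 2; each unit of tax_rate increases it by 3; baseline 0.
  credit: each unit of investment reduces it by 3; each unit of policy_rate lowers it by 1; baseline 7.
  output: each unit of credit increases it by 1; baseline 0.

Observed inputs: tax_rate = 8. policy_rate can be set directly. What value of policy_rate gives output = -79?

policy_rate = 2

Substituting into the investment equation gives investment = 2*policy_rate + 24.
So credit = -7*policy_rate - 65.
output becomes -7*policy_rate - 65.
Solve -7*policy_rate - 65 = -79: policy_rate = (-79 + 65) / -7 = 2.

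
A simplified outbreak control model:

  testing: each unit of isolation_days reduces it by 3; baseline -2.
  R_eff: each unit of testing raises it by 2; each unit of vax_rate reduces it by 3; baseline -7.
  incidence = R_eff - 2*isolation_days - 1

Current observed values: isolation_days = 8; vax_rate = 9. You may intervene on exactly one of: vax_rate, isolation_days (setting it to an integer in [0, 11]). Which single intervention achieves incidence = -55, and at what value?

Intervening on vax_rate: incidence = -3*vax_rate - 76. Reaching -55 requires vax_rate = -7, outside [0, 11].
Intervening on isolation_days: with other inputs at their observed values, incidence = -8*isolation_days - 39. Solving for -55 gives isolation_days = 2, within [0, 11].

set isolation_days = 2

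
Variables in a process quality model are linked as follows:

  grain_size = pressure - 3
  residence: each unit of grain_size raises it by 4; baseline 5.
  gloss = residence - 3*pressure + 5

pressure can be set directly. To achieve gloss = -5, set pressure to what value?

Substituting into the residence equation gives residence = 4*pressure - 7.
Substituting into the gloss equation gives gloss = pressure - 2.
Solve pressure - 2 = -5: pressure = (-5 + 2) / 1 = -3.

pressure = -3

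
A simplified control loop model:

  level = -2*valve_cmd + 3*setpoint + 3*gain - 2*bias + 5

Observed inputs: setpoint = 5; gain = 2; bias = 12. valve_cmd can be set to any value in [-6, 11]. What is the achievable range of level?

Substituting into the level equation gives level = -2*valve_cmd + 2.
Linear in valve_cmd, so extremes are at the endpoints: valve_cmd = -6 gives level = 14; valve_cmd = 11 gives level = -20.

-20 to 14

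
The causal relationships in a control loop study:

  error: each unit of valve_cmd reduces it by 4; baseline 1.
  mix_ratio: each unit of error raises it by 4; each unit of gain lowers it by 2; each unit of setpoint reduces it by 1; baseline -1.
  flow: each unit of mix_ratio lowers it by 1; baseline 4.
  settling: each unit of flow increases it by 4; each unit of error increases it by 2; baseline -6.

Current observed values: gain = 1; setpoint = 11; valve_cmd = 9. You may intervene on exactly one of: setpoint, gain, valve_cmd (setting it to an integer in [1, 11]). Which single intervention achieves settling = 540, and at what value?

set setpoint = 7

Intervening on setpoint: with other inputs at their observed values, settling = 4*setpoint + 512. Solving for 540 gives setpoint = 7, within [1, 11].
Intervening on gain: settling = 8*gain + 548. Reaching 540 requires gain = -1, outside [1, 11].
Intervening on valve_cmd: settling = 56*valve_cmd + 52. Reaching 540 requires valve_cmd = 61/7, not an integer.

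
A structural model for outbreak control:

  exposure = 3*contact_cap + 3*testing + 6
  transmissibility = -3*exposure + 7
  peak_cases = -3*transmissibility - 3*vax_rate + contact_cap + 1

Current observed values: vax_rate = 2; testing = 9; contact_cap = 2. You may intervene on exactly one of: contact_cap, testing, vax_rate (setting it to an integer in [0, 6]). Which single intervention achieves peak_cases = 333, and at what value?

set vax_rate = 0

Intervening on contact_cap: peak_cases = 28*contact_cap + 271. Reaching 333 requires contact_cap = 31/14, not an integer.
Intervening on testing: peak_cases = 27*testing + 84. Reaching 333 requires testing = 83/9, not an integer.
Intervening on vax_rate: with other inputs at their observed values, peak_cases = -3*vax_rate + 333. Solving for 333 gives vax_rate = 0, within [0, 6].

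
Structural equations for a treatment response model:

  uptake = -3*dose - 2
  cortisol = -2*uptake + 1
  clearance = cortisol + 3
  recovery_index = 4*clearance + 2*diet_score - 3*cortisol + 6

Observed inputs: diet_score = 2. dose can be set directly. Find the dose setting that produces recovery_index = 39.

Substituting into the cortisol equation gives cortisol = 6*dose + 5.
This gives clearance = 6*dose + 8.
Substituting into the recovery_index equation gives recovery_index = 6*dose + 27.
Solve 6*dose + 27 = 39: dose = (39 - 27) / 6 = 2.

dose = 2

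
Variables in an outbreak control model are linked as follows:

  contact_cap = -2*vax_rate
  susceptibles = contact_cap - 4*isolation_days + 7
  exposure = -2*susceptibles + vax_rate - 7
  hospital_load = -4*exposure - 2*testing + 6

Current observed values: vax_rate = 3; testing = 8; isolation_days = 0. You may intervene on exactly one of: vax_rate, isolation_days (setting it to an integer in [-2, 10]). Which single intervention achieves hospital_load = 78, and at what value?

set isolation_days = -2

Intervening on vax_rate: hospital_load = -20*vax_rate + 74. Reaching 78 requires vax_rate = -1/5, not an integer.
Intervening on isolation_days: with other inputs at their observed values, hospital_load = -32*isolation_days + 14. Solving for 78 gives isolation_days = -2, within [-2, 10].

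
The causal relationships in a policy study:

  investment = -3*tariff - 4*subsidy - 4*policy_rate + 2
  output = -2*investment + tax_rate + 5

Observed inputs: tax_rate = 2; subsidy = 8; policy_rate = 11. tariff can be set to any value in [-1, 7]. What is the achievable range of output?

149 to 197

Substituting into the investment equation gives investment = -3*tariff - 74.
Substituting into the output equation gives output = 6*tariff + 155.
Linear in tariff, so extremes are at the endpoints: tariff = -1 gives output = 149; tariff = 7 gives output = 197.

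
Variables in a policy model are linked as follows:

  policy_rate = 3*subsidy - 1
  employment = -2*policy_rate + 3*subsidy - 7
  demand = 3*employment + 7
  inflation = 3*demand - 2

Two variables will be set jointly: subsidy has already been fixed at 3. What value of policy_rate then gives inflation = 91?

policy_rate = -3

With subsidy held at 3:
Intervening on policy_rate fixes its value directly, overriding its dependence on subsidy.
Substituting into the employment equation gives employment = -2*policy_rate + 2.
So demand = -6*policy_rate + 13.
So inflation = -18*policy_rate + 37.
Solve -18*policy_rate + 37 = 91: policy_rate = (91 - 37) / -18 = -3.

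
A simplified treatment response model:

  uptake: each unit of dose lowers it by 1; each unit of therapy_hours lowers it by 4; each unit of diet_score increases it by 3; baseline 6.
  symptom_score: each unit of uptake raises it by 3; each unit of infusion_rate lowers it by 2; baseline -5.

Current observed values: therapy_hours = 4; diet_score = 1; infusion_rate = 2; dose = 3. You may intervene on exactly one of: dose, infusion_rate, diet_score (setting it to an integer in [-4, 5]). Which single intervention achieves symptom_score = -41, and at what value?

set infusion_rate = 3

Intervening on dose: symptom_score = -3*dose - 30. Reaching -41 requires dose = 11/3, not an integer.
Intervening on infusion_rate: with other inputs at their observed values, symptom_score = -2*infusion_rate - 35. Solving for -41 gives infusion_rate = 3, within [-4, 5].
Intervening on diet_score: symptom_score = 9*diet_score - 48. Reaching -41 requires diet_score = 7/9, not an integer.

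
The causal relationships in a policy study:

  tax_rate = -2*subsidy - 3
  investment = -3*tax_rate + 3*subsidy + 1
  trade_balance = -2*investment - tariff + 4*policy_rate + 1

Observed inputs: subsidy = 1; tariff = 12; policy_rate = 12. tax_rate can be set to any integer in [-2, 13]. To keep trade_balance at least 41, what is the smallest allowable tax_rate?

Intervening on tax_rate fixes its value directly, overriding its dependence on subsidy.
Substituting into the investment equation gives investment = -3*tax_rate + 4.
So trade_balance = 6*tax_rate + 29.
Require 6*tax_rate + 29 ≥ 41, so tax_rate ≥ 2.
The smallest integer in [-2, 13] satisfying this is 2.

tax_rate = 2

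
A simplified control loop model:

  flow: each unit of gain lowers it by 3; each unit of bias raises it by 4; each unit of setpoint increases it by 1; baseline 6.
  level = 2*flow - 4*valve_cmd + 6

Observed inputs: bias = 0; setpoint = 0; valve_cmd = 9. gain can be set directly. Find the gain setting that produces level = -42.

gain = 4

Substituting into the flow equation gives flow = -3*gain + 6.
So level = -6*gain - 18.
Solve -6*gain - 18 = -42: gain = (-42 + 18) / -6 = 4.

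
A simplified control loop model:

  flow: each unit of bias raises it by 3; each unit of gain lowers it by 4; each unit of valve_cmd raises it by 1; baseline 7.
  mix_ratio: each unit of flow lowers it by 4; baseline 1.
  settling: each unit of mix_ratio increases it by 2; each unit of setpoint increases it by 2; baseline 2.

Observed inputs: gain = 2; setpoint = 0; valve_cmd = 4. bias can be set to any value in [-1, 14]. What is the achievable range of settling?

Substituting into the flow equation gives flow = 3*bias + 3.
mix_ratio becomes -12*bias - 11.
So settling = -24*bias - 20.
Linear in bias, so extremes are at the endpoints: bias = -1 gives settling = 4; bias = 14 gives settling = -356.

-356 to 4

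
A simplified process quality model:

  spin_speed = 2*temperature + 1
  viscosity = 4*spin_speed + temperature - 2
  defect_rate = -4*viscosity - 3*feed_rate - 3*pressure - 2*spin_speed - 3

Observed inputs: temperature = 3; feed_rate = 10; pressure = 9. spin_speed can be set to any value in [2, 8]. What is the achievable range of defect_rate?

-208 to -100

Intervening on spin_speed fixes its value directly, overriding its dependence on temperature.
Substituting into the viscosity equation gives viscosity = 4*spin_speed + 1.
Substituting into the defect_rate equation gives defect_rate = -18*spin_speed - 64.
Linear in spin_speed, so extremes are at the endpoints: spin_speed = 2 gives defect_rate = -100; spin_speed = 8 gives defect_rate = -208.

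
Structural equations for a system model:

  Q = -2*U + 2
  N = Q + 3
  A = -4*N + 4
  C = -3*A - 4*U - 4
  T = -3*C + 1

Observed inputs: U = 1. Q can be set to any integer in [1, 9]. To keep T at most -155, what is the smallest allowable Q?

Intervening on Q fixes its value directly, overriding its dependence on U.
Substituting into the A equation gives A = -4*Q - 8.
This gives C = 12*Q + 16.
T becomes -36*Q - 47.
Require -36*Q - 47 ≤ -155, so Q ≥ 3.
The smallest integer in [1, 9] satisfying this is 3.

Q = 3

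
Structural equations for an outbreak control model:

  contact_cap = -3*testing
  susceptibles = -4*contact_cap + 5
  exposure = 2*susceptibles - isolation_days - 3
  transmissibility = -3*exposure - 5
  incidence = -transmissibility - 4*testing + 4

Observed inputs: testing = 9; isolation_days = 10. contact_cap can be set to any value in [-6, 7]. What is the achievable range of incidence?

-204 to 108

Intervening on contact_cap fixes its value directly, overriding its dependence on testing.
Substituting into the exposure equation gives exposure = -8*contact_cap - 3.
Substituting into the transmissibility equation gives transmissibility = 24*contact_cap + 4.
Substituting into the incidence equation gives incidence = -24*contact_cap - 36.
Linear in contact_cap, so extremes are at the endpoints: contact_cap = -6 gives incidence = 108; contact_cap = 7 gives incidence = -204.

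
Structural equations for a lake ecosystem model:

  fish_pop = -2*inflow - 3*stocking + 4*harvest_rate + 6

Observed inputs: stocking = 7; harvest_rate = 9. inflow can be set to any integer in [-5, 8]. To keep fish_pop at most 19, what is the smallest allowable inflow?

Substituting into the fish_pop equation gives fish_pop = -2*inflow + 21.
Require -2*inflow + 21 ≤ 19, so inflow ≥ 1.
The smallest integer in [-5, 8] satisfying this is 1.

inflow = 1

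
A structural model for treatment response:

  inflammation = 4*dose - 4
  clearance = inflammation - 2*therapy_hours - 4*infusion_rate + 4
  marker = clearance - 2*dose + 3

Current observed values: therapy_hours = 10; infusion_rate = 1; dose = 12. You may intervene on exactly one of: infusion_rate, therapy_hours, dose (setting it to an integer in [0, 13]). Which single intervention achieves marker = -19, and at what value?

Intervening on infusion_rate: marker = -4*infusion_rate + 7. Reaching -19 requires infusion_rate = 13/2, not an integer.
Intervening on therapy_hours: marker = -2*therapy_hours + 23. Reaching -19 requires therapy_hours = 21, outside [0, 13].
Intervening on dose: with other inputs at their observed values, marker = 2*dose - 21. Solving for -19 gives dose = 1, within [0, 13].

set dose = 1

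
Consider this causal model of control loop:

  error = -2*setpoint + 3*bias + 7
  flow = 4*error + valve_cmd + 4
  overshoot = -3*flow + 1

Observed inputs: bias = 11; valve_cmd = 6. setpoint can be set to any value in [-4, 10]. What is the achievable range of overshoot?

Substituting into the error equation gives error = -2*setpoint + 40.
flow becomes -8*setpoint + 170.
Substituting into the overshoot equation gives overshoot = 24*setpoint - 509.
Linear in setpoint, so extremes are at the endpoints: setpoint = -4 gives overshoot = -605; setpoint = 10 gives overshoot = -269.

-605 to -269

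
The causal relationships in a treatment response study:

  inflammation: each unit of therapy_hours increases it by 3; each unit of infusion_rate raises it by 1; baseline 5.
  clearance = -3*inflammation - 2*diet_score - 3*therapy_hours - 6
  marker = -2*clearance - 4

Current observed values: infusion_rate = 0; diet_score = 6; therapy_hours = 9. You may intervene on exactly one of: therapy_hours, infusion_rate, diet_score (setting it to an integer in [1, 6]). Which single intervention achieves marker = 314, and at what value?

set infusion_rate = 6

Intervening on therapy_hours: marker = 24*therapy_hours + 62. Reaching 314 requires therapy_hours = 21/2, not an integer.
Intervening on infusion_rate: with other inputs at their observed values, marker = 6*infusion_rate + 278. Solving for 314 gives infusion_rate = 6, within [1, 6].
Intervening on diet_score: marker = 4*diet_score + 254. Reaching 314 requires diet_score = 15, outside [1, 6].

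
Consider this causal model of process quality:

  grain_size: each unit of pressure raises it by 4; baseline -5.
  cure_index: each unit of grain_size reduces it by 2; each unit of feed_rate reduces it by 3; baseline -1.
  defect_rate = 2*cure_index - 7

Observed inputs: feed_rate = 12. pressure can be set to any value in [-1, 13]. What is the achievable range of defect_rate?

-269 to -45

Substituting into the cure_index equation gives cure_index = -8*pressure - 27.
Substituting into the defect_rate equation gives defect_rate = -16*pressure - 61.
Linear in pressure, so extremes are at the endpoints: pressure = -1 gives defect_rate = -45; pressure = 13 gives defect_rate = -269.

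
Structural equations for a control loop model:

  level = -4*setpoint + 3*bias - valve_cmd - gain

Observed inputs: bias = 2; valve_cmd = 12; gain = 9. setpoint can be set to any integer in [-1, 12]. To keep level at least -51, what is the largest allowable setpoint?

Substituting into the level equation gives level = -4*setpoint - 15.
Require -4*setpoint - 15 ≥ -51, so setpoint ≤ 9.
The largest integer in [-1, 12] satisfying this is 9.

setpoint = 9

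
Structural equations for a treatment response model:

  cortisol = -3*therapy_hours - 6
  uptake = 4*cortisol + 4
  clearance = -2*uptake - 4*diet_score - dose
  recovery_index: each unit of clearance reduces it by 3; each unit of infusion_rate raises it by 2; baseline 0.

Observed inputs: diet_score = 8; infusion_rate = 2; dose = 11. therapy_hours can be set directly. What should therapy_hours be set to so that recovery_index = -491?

Substituting into the uptake equation gives uptake = -12*therapy_hours - 20.
clearance becomes 24*therapy_hours - 3.
Substituting into the recovery_index equation gives recovery_index = -72*therapy_hours + 13.
Solve -72*therapy_hours + 13 = -491: therapy_hours = (-491 - 13) / -72 = 7.

therapy_hours = 7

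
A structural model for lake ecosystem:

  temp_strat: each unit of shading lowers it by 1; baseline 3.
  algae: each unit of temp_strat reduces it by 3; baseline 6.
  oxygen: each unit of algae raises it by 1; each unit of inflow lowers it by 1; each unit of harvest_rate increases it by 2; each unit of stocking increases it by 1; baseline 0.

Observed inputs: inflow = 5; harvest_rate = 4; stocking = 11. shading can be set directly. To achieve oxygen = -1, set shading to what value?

shading = -4

Substituting into the algae equation gives algae = 3*shading - 3.
So oxygen = 3*shading + 11.
Solve 3*shading + 11 = -1: shading = (-1 - 11) / 3 = -4.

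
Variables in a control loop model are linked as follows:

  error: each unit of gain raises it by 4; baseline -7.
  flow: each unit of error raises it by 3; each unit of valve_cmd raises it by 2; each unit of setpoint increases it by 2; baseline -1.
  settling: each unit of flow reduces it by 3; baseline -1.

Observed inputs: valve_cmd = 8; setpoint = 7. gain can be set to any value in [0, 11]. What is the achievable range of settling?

-421 to -25

Substituting into the flow equation gives flow = 12*gain + 8.
Substituting into the settling equation gives settling = -36*gain - 25.
Linear in gain, so extremes are at the endpoints: gain = 0 gives settling = -25; gain = 11 gives settling = -421.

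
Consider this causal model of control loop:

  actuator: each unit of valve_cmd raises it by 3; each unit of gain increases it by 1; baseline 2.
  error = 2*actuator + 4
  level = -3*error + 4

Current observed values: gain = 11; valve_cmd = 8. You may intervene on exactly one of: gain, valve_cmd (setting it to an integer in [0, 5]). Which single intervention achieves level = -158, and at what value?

set valve_cmd = 4

Intervening on gain: level = -6*gain - 164. Reaching -158 requires gain = -1, outside [0, 5].
Intervening on valve_cmd: with other inputs at their observed values, level = -18*valve_cmd - 86. Solving for -158 gives valve_cmd = 4, within [0, 5].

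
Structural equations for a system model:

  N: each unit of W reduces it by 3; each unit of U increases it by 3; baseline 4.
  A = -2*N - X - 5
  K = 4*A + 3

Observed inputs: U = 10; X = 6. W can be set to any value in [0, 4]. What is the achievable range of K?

Substituting into the N equation gives N = -3*W + 34.
A becomes 6*W - 79.
Substituting into the K equation gives K = 24*W - 313.
Linear in W, so extremes are at the endpoints: W = 0 gives K = -313; W = 4 gives K = -217.

-313 to -217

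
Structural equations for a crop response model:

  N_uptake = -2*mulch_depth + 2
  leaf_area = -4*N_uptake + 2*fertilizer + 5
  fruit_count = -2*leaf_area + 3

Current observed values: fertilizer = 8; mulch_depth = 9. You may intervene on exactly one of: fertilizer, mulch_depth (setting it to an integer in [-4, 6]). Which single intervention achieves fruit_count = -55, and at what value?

set mulch_depth = 2

Intervening on fertilizer: fruit_count = -4*fertilizer - 135. Reaching -55 requires fertilizer = -20, outside [-4, 6].
Intervening on mulch_depth: with other inputs at their observed values, fruit_count = -16*mulch_depth - 23. Solving for -55 gives mulch_depth = 2, within [-4, 6].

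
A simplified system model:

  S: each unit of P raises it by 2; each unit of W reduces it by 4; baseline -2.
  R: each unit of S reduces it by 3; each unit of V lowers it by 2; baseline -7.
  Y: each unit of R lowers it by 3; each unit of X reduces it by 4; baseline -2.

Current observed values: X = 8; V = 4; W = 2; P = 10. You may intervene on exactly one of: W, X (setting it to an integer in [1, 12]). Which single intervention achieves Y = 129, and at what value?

Intervening on W: Y = -36*W + 173. Reaching 129 requires W = 11/9, not an integer.
Intervening on X: with other inputs at their observed values, Y = -4*X + 133. Solving for 129 gives X = 1, within [1, 12].

set X = 1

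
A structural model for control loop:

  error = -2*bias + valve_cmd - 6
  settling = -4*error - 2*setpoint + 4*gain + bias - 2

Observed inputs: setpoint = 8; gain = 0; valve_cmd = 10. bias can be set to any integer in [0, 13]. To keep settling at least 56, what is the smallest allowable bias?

Substituting into the error equation gives error = -2*bias + 4.
So settling = 9*bias - 34.
Require 9*bias - 34 ≥ 56, so bias ≥ 10.
The smallest integer in [0, 13] satisfying this is 10.

bias = 10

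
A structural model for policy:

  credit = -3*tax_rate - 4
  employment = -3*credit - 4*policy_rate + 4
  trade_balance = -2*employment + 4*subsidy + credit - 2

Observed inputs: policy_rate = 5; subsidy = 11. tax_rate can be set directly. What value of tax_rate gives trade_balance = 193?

Substituting into the employment equation gives employment = 9*tax_rate - 4.
Substituting into the trade_balance equation gives trade_balance = -21*tax_rate + 46.
Solve -21*tax_rate + 46 = 193: tax_rate = (193 - 46) / -21 = -7.

tax_rate = -7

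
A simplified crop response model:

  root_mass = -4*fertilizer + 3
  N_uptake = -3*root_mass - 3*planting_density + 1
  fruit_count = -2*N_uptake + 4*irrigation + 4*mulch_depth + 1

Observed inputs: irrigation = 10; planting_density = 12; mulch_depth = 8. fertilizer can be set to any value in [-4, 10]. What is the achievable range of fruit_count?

-79 to 257

Substituting into the N_uptake equation gives N_uptake = 12*fertilizer - 44.
Substituting into the fruit_count equation gives fruit_count = -24*fertilizer + 161.
Linear in fertilizer, so extremes are at the endpoints: fertilizer = -4 gives fruit_count = 257; fertilizer = 10 gives fruit_count = -79.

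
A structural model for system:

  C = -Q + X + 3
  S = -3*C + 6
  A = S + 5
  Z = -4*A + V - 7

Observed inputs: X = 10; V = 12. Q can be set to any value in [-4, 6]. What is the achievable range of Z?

45 to 165

Substituting into the C equation gives C = -Q + 13.
S becomes 3*Q - 33.
This gives A = 3*Q - 28.
Substituting into the Z equation gives Z = -12*Q + 117.
Linear in Q, so extremes are at the endpoints: Q = -4 gives Z = 165; Q = 6 gives Z = 45.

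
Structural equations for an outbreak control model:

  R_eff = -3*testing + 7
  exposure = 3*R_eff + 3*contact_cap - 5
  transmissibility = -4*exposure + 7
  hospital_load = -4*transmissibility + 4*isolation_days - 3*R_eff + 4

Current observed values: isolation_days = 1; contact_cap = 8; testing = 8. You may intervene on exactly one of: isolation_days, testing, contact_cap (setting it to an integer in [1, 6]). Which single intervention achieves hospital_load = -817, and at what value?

Intervening on isolation_days: hospital_load = 4*isolation_days - 485. Reaching -817 requires isolation_days = -83, outside [1, 6].
Intervening on testing: hospital_load = -135*testing + 599. Reaching -817 requires testing = 472/45, not an integer.
Intervening on contact_cap: with other inputs at their observed values, hospital_load = 48*contact_cap - 865. Solving for -817 gives contact_cap = 1, within [1, 6].

set contact_cap = 1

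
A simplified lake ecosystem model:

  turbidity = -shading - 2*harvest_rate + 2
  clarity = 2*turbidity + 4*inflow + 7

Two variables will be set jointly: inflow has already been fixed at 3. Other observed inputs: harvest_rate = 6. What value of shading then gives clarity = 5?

With inflow held at 3:
Substituting into the turbidity equation gives turbidity = -shading - 10.
clarity becomes -2*shading - 1.
Solve -2*shading - 1 = 5: shading = (5 + 1) / -2 = -3.

shading = -3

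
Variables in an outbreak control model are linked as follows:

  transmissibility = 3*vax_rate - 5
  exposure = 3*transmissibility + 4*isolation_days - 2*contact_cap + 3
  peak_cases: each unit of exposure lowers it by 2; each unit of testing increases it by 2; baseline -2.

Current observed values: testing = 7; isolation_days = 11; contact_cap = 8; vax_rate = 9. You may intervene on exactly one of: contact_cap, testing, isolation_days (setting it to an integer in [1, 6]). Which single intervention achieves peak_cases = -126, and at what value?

Intervening on contact_cap: peak_cases = 4*contact_cap - 214. Reaching -126 requires contact_cap = 22, outside [1, 6].
Intervening on testing: peak_cases = 2*testing - 196. Reaching -126 requires testing = 35, outside [1, 6].
Intervening on isolation_days: with other inputs at their observed values, peak_cases = -8*isolation_days - 94. Solving for -126 gives isolation_days = 4, within [1, 6].

set isolation_days = 4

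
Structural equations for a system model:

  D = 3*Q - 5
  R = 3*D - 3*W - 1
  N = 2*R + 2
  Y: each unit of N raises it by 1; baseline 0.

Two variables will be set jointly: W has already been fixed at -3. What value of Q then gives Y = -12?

With W held at -3:
Substituting into the R equation gives R = 9*Q - 7.
N becomes 18*Q - 12.
So Y = 18*Q - 12.
Solve 18*Q - 12 = -12: Q = (-12 + 12) / 18 = 0.

Q = 0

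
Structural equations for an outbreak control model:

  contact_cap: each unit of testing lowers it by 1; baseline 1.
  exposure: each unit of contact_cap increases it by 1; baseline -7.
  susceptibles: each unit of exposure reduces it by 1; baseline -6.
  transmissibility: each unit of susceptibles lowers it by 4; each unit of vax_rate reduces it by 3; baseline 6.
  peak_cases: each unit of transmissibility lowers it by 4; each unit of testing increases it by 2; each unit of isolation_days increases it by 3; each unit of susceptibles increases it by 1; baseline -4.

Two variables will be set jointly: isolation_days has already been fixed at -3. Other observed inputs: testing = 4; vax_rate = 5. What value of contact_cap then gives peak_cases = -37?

contact_cap = 5

With isolation_days held at -3:
Intervening on contact_cap fixes its value directly, overriding its dependence on testing.
Substituting into the susceptibles equation gives susceptibles = -contact_cap + 1.
So transmissibility = 4*contact_cap - 13.
Substituting into the peak_cases equation gives peak_cases = -17*contact_cap + 48.
Solve -17*contact_cap + 48 = -37: contact_cap = (-37 - 48) / -17 = 5.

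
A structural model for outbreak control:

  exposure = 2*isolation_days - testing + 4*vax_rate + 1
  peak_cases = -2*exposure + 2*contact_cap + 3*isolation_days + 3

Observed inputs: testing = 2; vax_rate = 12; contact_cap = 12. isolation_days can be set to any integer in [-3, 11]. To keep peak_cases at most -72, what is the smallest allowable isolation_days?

Substituting into the exposure equation gives exposure = 2*isolation_days + 47.
This gives peak_cases = -isolation_days - 67.
Require -isolation_days - 67 ≤ -72, so isolation_days ≥ 5.
The smallest integer in [-3, 11] satisfying this is 5.

isolation_days = 5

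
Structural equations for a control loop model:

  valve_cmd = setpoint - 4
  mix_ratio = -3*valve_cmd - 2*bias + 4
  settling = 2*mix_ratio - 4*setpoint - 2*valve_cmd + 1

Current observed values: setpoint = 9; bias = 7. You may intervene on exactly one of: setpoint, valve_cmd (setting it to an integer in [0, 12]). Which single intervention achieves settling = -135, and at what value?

set valve_cmd = 10

Intervening on setpoint: settling = -12*setpoint + 13. Reaching -135 requires setpoint = 37/3, not an integer.
Intervening on valve_cmd: with other inputs at their observed values, settling = -8*valve_cmd - 55. Solving for -135 gives valve_cmd = 10, within [0, 12].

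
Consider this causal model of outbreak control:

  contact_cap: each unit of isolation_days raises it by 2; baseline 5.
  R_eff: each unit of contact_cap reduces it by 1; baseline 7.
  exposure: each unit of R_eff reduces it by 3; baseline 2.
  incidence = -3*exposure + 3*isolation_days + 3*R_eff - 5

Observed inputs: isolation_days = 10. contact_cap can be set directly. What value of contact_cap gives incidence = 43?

contact_cap = 5

Intervening on contact_cap fixes its value directly, overriding its dependence on isolation_days.
Substituting into the exposure equation gives exposure = 3*contact_cap - 19.
This gives incidence = -12*contact_cap + 103.
Solve -12*contact_cap + 103 = 43: contact_cap = (43 - 103) / -12 = 5.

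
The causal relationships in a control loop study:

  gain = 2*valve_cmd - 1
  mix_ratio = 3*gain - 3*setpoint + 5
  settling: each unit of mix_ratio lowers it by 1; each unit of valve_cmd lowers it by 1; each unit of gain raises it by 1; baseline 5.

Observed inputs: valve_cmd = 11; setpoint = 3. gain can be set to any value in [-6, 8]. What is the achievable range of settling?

-18 to 10

Intervening on gain fixes its value directly, overriding its dependence on valve_cmd.
Substituting into the mix_ratio equation gives mix_ratio = 3*gain - 4.
Substituting into the settling equation gives settling = -2*gain - 2.
Linear in gain, so extremes are at the endpoints: gain = -6 gives settling = 10; gain = 8 gives settling = -18.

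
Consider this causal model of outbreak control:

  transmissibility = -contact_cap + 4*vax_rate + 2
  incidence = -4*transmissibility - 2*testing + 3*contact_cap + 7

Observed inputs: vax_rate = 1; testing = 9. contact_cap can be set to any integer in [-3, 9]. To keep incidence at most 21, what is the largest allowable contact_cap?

contact_cap = 8

Substituting into the transmissibility equation gives transmissibility = -contact_cap + 6.
Substituting into the incidence equation gives incidence = 7*contact_cap - 35.
Require 7*contact_cap - 35 ≤ 21, so contact_cap ≤ 8.
The largest integer in [-3, 9] satisfying this is 8.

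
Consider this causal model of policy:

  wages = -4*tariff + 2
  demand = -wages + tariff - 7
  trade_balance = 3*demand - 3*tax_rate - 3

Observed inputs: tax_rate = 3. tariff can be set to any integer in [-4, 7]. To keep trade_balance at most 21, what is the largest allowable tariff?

tariff = 4

Substituting into the demand equation gives demand = 5*tariff - 9.
Substituting into the trade_balance equation gives trade_balance = 15*tariff - 39.
Require 15*tariff - 39 ≤ 21, so tariff ≤ 4.
The largest integer in [-4, 7] satisfying this is 4.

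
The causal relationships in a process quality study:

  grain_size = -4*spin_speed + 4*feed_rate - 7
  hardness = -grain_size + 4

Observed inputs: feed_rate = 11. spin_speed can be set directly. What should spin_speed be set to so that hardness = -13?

spin_speed = 5

Substituting into the grain_size equation gives grain_size = -4*spin_speed + 37.
So hardness = 4*spin_speed - 33.
Solve 4*spin_speed - 33 = -13: spin_speed = (-13 + 33) / 4 = 5.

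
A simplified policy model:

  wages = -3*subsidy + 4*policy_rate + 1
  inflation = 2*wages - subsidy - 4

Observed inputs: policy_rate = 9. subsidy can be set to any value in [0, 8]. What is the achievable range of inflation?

Substituting into the wages equation gives wages = -3*subsidy + 37.
Substituting into the inflation equation gives inflation = -7*subsidy + 70.
Linear in subsidy, so extremes are at the endpoints: subsidy = 0 gives inflation = 70; subsidy = 8 gives inflation = 14.

14 to 70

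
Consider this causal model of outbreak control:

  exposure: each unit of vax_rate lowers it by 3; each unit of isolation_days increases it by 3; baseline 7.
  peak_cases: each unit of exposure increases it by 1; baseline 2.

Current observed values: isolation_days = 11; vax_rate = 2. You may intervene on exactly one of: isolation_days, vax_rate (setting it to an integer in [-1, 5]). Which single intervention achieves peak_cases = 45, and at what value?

Intervening on isolation_days: peak_cases = 3*isolation_days + 3. Reaching 45 requires isolation_days = 14, outside [-1, 5].
Intervening on vax_rate: with other inputs at their observed values, peak_cases = -3*vax_rate + 42. Solving for 45 gives vax_rate = -1, within [-1, 5].

set vax_rate = -1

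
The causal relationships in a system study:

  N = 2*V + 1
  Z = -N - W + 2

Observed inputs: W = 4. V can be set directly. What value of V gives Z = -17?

Substituting into the Z equation gives Z = -2*V - 3.
Solve -2*V - 3 = -17: V = (-17 + 3) / -2 = 7.

V = 7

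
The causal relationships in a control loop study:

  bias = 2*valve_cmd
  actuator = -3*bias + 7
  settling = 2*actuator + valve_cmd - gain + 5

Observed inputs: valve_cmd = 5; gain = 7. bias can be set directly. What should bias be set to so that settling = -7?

bias = 4

Intervening on bias fixes its value directly, overriding its dependence on valve_cmd.
Substituting into the settling equation gives settling = -6*bias + 17.
Solve -6*bias + 17 = -7: bias = (-7 - 17) / -6 = 4.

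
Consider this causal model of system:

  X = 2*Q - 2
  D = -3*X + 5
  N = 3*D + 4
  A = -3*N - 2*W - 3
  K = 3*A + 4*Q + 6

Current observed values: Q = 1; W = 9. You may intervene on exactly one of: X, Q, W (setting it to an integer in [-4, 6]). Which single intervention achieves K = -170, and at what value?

Intervening on X: K = 81*X - 224. Reaching -170 requires X = 2/3, not an integer.
Intervening on Q: K = 166*Q - 390. Reaching -170 requires Q = 110/83, not an integer.
Intervening on W: with other inputs at their observed values, K = -6*W - 170. Solving for -170 gives W = 0, within [-4, 6].

set W = 0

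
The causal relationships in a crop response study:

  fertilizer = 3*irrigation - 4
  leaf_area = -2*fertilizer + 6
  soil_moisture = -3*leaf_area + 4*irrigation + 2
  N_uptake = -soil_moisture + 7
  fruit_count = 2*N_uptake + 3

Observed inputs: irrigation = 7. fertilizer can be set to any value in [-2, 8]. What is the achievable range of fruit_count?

Intervening on fertilizer fixes its value directly, overriding its dependence on irrigation.
Substituting into the soil_moisture equation gives soil_moisture = 6*fertilizer + 12.
Substituting into the N_uptake equation gives N_uptake = -6*fertilizer - 5.
Substituting into the fruit_count equation gives fruit_count = -12*fertilizer - 7.
Linear in fertilizer, so extremes are at the endpoints: fertilizer = -2 gives fruit_count = 17; fertilizer = 8 gives fruit_count = -103.

-103 to 17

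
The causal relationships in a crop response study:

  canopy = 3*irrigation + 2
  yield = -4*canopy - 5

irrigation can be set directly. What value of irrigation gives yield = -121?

Substituting into the yield equation gives yield = -12*irrigation - 13.
Solve -12*irrigation - 13 = -121: irrigation = (-121 + 13) / -12 = 9.

irrigation = 9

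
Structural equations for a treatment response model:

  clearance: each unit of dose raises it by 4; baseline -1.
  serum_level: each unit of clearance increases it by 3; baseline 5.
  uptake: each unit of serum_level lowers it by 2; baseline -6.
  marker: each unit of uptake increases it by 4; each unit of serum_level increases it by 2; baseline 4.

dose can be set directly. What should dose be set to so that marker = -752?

dose = 10

Substituting into the serum_level equation gives serum_level = 12*dose + 2.
uptake becomes -24*dose - 10.
Substituting into the marker equation gives marker = -72*dose - 32.
Solve -72*dose - 32 = -752: dose = (-752 + 32) / -72 = 10.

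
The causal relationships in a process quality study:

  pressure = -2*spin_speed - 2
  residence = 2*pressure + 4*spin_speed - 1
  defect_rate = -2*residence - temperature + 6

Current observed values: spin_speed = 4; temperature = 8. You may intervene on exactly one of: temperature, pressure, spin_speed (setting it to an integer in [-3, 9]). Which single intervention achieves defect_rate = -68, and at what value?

Intervening on temperature: defect_rate = -temperature + 16. Reaching -68 requires temperature = 84, outside [-3, 9].
Intervening on pressure: with other inputs at their observed values, defect_rate = -4*pressure - 32. Solving for -68 gives pressure = 9, within [-3, 9].
Intervening on spin_speed: the paths from spin_speed to defect_rate cancel (net effect zero), leaving defect_rate = 8; -68 is unreachable this way.

set pressure = 9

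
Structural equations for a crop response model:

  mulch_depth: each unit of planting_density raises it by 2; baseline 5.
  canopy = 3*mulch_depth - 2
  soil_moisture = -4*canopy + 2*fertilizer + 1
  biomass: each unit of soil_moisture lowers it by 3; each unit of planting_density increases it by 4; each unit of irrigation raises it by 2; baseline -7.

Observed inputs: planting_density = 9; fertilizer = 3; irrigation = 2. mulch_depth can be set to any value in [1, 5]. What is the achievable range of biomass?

24 to 168

Intervening on mulch_depth fixes its value directly, overriding its dependence on planting_density.
Substituting into the soil_moisture equation gives soil_moisture = -12*mulch_depth + 15.
Substituting into the biomass equation gives biomass = 36*mulch_depth - 12.
Linear in mulch_depth, so extremes are at the endpoints: mulch_depth = 1 gives biomass = 24; mulch_depth = 5 gives biomass = 168.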